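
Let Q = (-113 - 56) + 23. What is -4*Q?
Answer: 584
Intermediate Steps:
Q = -146 (Q = -169 + 23 = -146)
-4*Q = -4*(-146) = 584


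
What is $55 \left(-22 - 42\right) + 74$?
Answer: $-3446$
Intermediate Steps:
$55 \left(-22 - 42\right) + 74 = 55 \left(-64\right) + 74 = -3520 + 74 = -3446$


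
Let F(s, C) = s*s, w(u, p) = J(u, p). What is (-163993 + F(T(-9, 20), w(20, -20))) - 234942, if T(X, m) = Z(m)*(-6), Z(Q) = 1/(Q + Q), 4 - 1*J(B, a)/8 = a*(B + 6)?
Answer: -159573991/400 ≈ -3.9894e+5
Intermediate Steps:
J(B, a) = 32 - 8*a*(6 + B) (J(B, a) = 32 - 8*a*(B + 6) = 32 - 8*a*(6 + B))
Z(Q) = 1/(2*Q)
w(u, p) = 32 - 48*p - 8*p*u (w(u, p) = 32 - 48*p - 8*u*p = 32 - 48*p - 8*p*u)
T(X, m) = -3/m (T(X, m) = (1/(2*m))*(-6) = -3/m)
F(s, C) = s**2
(-163993 + F(T(-9, 20), w(20, -20))) - 234942 = (-163993 + (-3/20)**2) - 234942 = (-163993 + 9/400) - 234942 = -65597191/400 - 234942 = -159573991/400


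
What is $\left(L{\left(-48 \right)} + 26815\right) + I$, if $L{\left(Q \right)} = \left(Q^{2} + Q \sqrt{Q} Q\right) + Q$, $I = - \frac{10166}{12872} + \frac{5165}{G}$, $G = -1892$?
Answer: $\frac{22122009361}{761057} + 9216 i \sqrt{3} \approx 29067.0 + 15963.0 i$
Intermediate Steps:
$I = - \frac{2678686}{761057}$ ($I = - \frac{10166}{12872} + \frac{5165}{-1892} = \left(-10166\right) \frac{1}{12872} + 5165 \left(- \frac{1}{1892}\right) = - \frac{5083}{6436} - \frac{5165}{1892} = - \frac{2678686}{761057} \approx -3.5197$)
$L{\left(Q \right)} = Q + Q^{2} + Q^{\frac{5}{2}}$ ($L{\left(Q \right)} = \left(Q^{2} + Q^{\frac{3}{2}} Q\right) + Q = \left(Q^{2} + Q^{\frac{5}{2}}\right) + Q = Q + Q^{2} + Q^{\frac{5}{2}}$)
$\left(L{\left(-48 \right)} + 26815\right) + I = \left(\left(-48 + \left(-48\right)^{2} + \left(-48\right)^{\frac{5}{2}}\right) + 26815\right) - \frac{2678686}{761057} = \left(\left(-48 + 2304 + 9216 i \sqrt{3}\right) + 26815\right) - \frac{2678686}{761057} = \left(\left(2256 + 9216 i \sqrt{3}\right) + 26815\right) - \frac{2678686}{761057} = \left(29071 + 9216 i \sqrt{3}\right) - \frac{2678686}{761057} = \frac{22122009361}{761057} + 9216 i \sqrt{3}$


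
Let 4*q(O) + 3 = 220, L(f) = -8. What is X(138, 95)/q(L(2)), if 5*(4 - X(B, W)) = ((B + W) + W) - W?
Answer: -852/1085 ≈ -0.78525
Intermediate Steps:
q(O) = 217/4 (q(O) = -¾ + (¼)*220 = -¾ + 55 = 217/4)
X(B, W) = 4 - B/5 - W/5 (X(B, W) = 4 - (((B + W) + W) - W)/5 = 4 - ((B + 2*W) - W)/5 = 4 - (B + W)/5 = 4 + (-B/5 - W/5) = 4 - B/5 - W/5)
X(138, 95)/q(L(2)) = (4 - ⅕*138 - ⅕*95)/(217/4) = (4 - 138/5 - 19)*(4/217) = -213/5*4/217 = -852/1085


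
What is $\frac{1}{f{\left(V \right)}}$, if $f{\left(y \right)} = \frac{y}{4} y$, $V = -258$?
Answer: $\frac{1}{16641} \approx 6.0093 \cdot 10^{-5}$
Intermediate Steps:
$f{\left(y \right)} = \frac{y^{2}}{4}$ ($f{\left(y \right)} = y \frac{1}{4} y = \frac{y}{4} y = \frac{y^{2}}{4}$)
$\frac{1}{f{\left(V \right)}} = \frac{1}{\frac{1}{4} \left(-258\right)^{2}} = \frac{1}{\frac{1}{4} \cdot 66564} = \frac{1}{16641}$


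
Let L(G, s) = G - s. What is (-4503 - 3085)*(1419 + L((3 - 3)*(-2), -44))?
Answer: -11101244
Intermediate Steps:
(-4503 - 3085)*(1419 + L((3 - 3)*(-2), -44)) = (-4503 - 3085)*(1419 + ((3 - 3)*(-2) - 1*(-44))) = -7588*(1419 + (0*(-2) + 44)) = -7588*(1419 + (0 + 44)) = -7588*(1419 + 44) = -7588*1463 = -11101244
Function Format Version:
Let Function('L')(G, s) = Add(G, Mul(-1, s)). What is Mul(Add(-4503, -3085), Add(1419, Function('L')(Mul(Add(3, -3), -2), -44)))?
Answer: -11101244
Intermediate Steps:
Mul(Add(-4503, -3085), Add(1419, Function('L')(Mul(Add(3, -3), -2), -44))) = Mul(Add(-4503, -3085), Add(1419, Add(Mul(Add(3, -3), -2), Mul(-1, -44)))) = Mul(-7588, Add(1419, Add(Mul(0, -2), 44))) = Mul(-7588, Add(1419, Add(0, 44))) = Mul(-7588, Add(1419, 44)) = Mul(-7588, 1463) = -11101244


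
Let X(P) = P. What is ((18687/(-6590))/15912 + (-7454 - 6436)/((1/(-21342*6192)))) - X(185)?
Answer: 64158948683164367771/34953360 ≈ 1.8356e+12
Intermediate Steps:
((18687/(-6590))/15912 + (-7454 - 6436)/((1/(-21342*6192)))) - X(185) = ((18687/(-6590))/15912 + (-7454 - 6436)/((1/(-21342*6192)))) - 1*185 = ((18687*(-1/6590))*(1/15912) - 13890/((-1/21342*1/6192))) - 185 = (-18687/6590*1/15912 - 13890/(-1/132149664)) - 185 = (-6229/34953360 - 13890*(-132149664)) - 185 = (-6229/34953360 + 1835558832960) - 185 = 64158948689630739371/34953360 - 185 = 64158948683164367771/34953360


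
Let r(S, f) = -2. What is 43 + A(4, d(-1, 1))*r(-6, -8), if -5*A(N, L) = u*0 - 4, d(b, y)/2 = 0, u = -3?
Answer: 207/5 ≈ 41.400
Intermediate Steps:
d(b, y) = 0 (d(b, y) = 2*0 = 0)
A(N, L) = 4/5 (A(N, L) = -(-3*0 - 4)/5 = -(0 - 4)/5 = -1/5*(-4) = 4/5)
43 + A(4, d(-1, 1))*r(-6, -8) = 43 + (4/5)*(-2) = 43 - 8/5 = 207/5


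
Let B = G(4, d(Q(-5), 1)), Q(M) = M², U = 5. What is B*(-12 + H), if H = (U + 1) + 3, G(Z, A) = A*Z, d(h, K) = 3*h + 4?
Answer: -948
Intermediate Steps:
d(h, K) = 4 + 3*h
H = 9 (H = (5 + 1) + 3 = 6 + 3 = 9)
B = 316 (B = (4 + 3*(-5)²)*4 = (4 + 3*25)*4 = (4 + 75)*4 = 79*4 = 316)
B*(-12 + H) = 316*(-12 + 9) = 316*(-3) = -948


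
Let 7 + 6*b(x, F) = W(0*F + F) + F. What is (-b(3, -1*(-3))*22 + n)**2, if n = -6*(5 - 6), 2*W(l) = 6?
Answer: 841/9 ≈ 93.444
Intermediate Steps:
W(l) = 3 (W(l) = (1/2)*6 = 3)
b(x, F) = -2/3 + F/6 (b(x, F) = -7/6 + (3 + F)/6 = -7/6 + (1/2 + F/6) = -2/3 + F/6)
n = 6 (n = -6*(-1) = 6)
(-b(3, -1*(-3))*22 + n)**2 = (-(-2/3 + (-1*(-3))/6)*22 + 6)**2 = (-(-2/3 + (1/6)*3)*22 + 6)**2 = (-(-2/3 + 1/2)*22 + 6)**2 = (-(-1)*22/6 + 6)**2 = (-1*(-11/3) + 6)**2 = (11/3 + 6)**2 = (29/3)**2 = 841/9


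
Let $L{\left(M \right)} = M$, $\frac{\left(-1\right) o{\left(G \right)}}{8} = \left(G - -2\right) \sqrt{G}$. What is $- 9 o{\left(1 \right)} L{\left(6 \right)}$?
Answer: $1296$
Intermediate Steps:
$o{\left(G \right)} = - 8 \sqrt{G} \left(2 + G\right)$ ($o{\left(G \right)} = - 8 \left(G - -2\right) \sqrt{G} = - 8 \left(G + 2\right) \sqrt{G} = - 8 \left(2 + G\right) \sqrt{G} = - 8 \sqrt{G} \left(2 + G\right)$)
$- 9 o{\left(1 \right)} L{\left(6 \right)} = - 9 \cdot 8 \sqrt{1} \left(-2 - 1\right) 6 = - 9 \cdot 8 \cdot 1 \left(-2 - 1\right) 6 = - 9 \cdot 8 \cdot 1 \left(-3\right) 6 = \left(-9\right) \left(-24\right) 6 = 216 \cdot 6 = 1296$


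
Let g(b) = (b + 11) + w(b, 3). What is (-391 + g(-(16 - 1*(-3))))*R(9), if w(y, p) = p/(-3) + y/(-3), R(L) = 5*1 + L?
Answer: -16534/3 ≈ -5511.3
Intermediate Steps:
R(L) = 5 + L
w(y, p) = -p/3 - y/3 (w(y, p) = p*(-1/3) + y*(-1/3) = -p/3 - y/3)
g(b) = 10 + 2*b/3 (g(b) = (b + 11) + (-1/3*3 - b/3) = (11 + b) + (-1 - b/3) = 10 + 2*b/3)
(-391 + g(-(16 - 1*(-3))))*R(9) = (-391 + (10 + 2*(-(16 - 1*(-3)))/3))*(5 + 9) = (-391 + (10 + 2*(-(16 + 3))/3))*14 = (-391 + (10 + 2*(-1*19)/3))*14 = (-391 + (10 + (2/3)*(-19)))*14 = (-391 + (10 - 38/3))*14 = (-391 - 8/3)*14 = -1181/3*14 = -16534/3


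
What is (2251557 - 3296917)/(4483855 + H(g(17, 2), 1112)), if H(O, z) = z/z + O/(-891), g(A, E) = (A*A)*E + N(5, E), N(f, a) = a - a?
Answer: -465707880/1997557559 ≈ -0.23314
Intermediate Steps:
N(f, a) = 0
g(A, E) = E*A² (g(A, E) = (A*A)*E + 0 = A²*E + 0 = E*A² + 0 = E*A²)
H(O, z) = 1 - O/891 (H(O, z) = 1 + O*(-1/891) = 1 - O/891)
(2251557 - 3296917)/(4483855 + H(g(17, 2), 1112)) = (2251557 - 3296917)/(4483855 + (1 - 2*17²/891)) = -1045360/(4483855 + (1 - 2*289/891)) = -1045360/(4483855 + (1 - 1/891*578)) = -1045360/(4483855 + (1 - 578/891)) = -1045360/(4483855 + 313/891) = -1045360/3995115118/891 = -1045360*891/3995115118 = -465707880/1997557559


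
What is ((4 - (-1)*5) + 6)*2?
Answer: 30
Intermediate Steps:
((4 - (-1)*5) + 6)*2 = ((4 - 1*(-5)) + 6)*2 = ((4 + 5) + 6)*2 = (9 + 6)*2 = 15*2 = 30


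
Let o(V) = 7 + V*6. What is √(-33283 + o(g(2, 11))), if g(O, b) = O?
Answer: 12*I*√231 ≈ 182.38*I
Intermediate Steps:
o(V) = 7 + 6*V
√(-33283 + o(g(2, 11))) = √(-33283 + (7 + 6*2)) = √(-33283 + (7 + 12)) = √(-33283 + 19) = √(-33264) = 12*I*√231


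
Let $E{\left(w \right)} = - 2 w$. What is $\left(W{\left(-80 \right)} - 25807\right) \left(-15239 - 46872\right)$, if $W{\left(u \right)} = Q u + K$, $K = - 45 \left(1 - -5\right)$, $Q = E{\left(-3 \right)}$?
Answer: $1649481827$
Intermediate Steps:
$Q = 6$ ($Q = \left(-2\right) \left(-3\right) = 6$)
$K = -270$ ($K = - 45 \left(1 + 5\right) = \left(-45\right) 6 = -270$)
$W{\left(u \right)} = -270 + 6 u$ ($W{\left(u \right)} = 6 u - 270 = -270 + 6 u$)
$\left(W{\left(-80 \right)} - 25807\right) \left(-15239 - 46872\right) = \left(\left(-270 + 6 \left(-80\right)\right) - 25807\right) \left(-15239 - 46872\right) = \left(\left(-270 - 480\right) - 25807\right) \left(-62111\right) = \left(-750 - 25807\right) \left(-62111\right) = \left(-26557\right) \left(-62111\right) = 1649481827$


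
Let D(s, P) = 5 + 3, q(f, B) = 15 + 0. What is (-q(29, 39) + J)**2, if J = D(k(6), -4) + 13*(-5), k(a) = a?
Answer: 5184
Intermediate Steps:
q(f, B) = 15
D(s, P) = 8
J = -57 (J = 8 + 13*(-5) = 8 - 65 = -57)
(-q(29, 39) + J)**2 = (-1*15 - 57)**2 = (-15 - 57)**2 = (-72)**2 = 5184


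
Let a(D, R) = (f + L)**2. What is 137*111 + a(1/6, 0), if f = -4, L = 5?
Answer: 15208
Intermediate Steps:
a(D, R) = 1 (a(D, R) = (-4 + 5)**2 = 1**2 = 1)
137*111 + a(1/6, 0) = 137*111 + 1 = 15207 + 1 = 15208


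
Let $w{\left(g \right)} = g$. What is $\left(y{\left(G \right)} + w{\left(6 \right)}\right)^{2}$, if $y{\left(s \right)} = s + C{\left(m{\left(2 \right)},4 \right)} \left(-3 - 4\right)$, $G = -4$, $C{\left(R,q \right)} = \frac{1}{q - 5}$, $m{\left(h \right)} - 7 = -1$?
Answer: $81$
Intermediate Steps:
$m{\left(h \right)} = 6$ ($m{\left(h \right)} = 7 - 1 = 6$)
$C{\left(R,q \right)} = \frac{1}{-5 + q}$
$y{\left(s \right)} = 7 + s$ ($y{\left(s \right)} = s + \frac{-3 - 4}{-5 + 4} = s + \frac{1}{-1} \left(-7\right) = s - -7 = s + 7 = 7 + s$)
$\left(y{\left(G \right)} + w{\left(6 \right)}\right)^{2} = \left(\left(7 - 4\right) + 6\right)^{2} = \left(3 + 6\right)^{2} = 9^{2} = 81$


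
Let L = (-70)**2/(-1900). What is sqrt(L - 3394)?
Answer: I*sqrt(1226165)/19 ≈ 58.28*I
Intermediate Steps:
L = -49/19 (L = 4900*(-1/1900) = -49/19 ≈ -2.5789)
sqrt(L - 3394) = sqrt(-49/19 - 3394) = sqrt(-64535/19) = I*sqrt(1226165)/19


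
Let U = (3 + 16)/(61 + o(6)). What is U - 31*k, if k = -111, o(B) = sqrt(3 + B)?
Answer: 220243/64 ≈ 3441.3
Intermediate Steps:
U = 19/64 (U = (3 + 16)/(61 + sqrt(3 + 6)) = 19/(61 + sqrt(9)) = 19/(61 + 3) = 19/64 ≈ 0.29688)
U - 31*k = 19/64 - 31*(-111) = 19/64 + 3441 = 220243/64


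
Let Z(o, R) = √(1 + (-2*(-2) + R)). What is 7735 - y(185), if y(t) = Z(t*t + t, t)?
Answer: 7735 - √190 ≈ 7721.2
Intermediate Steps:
Z(o, R) = √(5 + R) (Z(o, R) = √(1 + (4 + R)) = √(5 + R))
y(t) = √(5 + t)
7735 - y(185) = 7735 - √(5 + 185) = 7735 - √190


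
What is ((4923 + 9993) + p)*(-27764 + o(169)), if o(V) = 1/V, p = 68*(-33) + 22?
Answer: -59561707810/169 ≈ -3.5244e+8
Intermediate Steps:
p = -2222 (p = -2244 + 22 = -2222)
((4923 + 9993) + p)*(-27764 + o(169)) = ((4923 + 9993) - 2222)*(-27764 + 1/169) = (14916 - 2222)*(-27764 + 1/169) = 12694*(-4692115/169) = -59561707810/169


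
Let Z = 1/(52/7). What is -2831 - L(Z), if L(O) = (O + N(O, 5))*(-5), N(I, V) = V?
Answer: -145877/52 ≈ -2805.3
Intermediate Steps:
Z = 7/52 (Z = 1/(52*(⅐)) = 1/(52/7) = 7/52 ≈ 0.13462)
L(O) = -25 - 5*O (L(O) = (O + 5)*(-5) = (5 + O)*(-5) = -25 - 5*O)
-2831 - L(Z) = -2831 - (-25 - 5*7/52) = -2831 - (-25 - 35/52) = -2831 - 1*(-1335/52) = -2831 + 1335/52 = -145877/52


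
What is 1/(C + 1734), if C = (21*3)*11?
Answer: 1/2427 ≈ 0.00041203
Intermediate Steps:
C = 693 (C = 63*11 = 693)
1/(C + 1734) = 1/(693 + 1734) = 1/2427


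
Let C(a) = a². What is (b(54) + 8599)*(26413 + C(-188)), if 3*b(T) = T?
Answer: 532160069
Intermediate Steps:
b(T) = T/3
(b(54) + 8599)*(26413 + C(-188)) = ((⅓)*54 + 8599)*(26413 + (-188)²) = (18 + 8599)*(26413 + 35344) = 8617*61757 = 532160069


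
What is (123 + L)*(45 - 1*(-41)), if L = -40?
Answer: 7138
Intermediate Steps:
(123 + L)*(45 - 1*(-41)) = (123 - 40)*(45 - 1*(-41)) = 83*(45 + 41) = 83*86 = 7138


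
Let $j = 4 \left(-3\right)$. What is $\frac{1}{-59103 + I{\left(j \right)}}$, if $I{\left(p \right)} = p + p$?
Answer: $- \frac{1}{59127} \approx -1.6913 \cdot 10^{-5}$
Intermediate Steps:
$j = -12$
$I{\left(p \right)} = 2 p$
$\frac{1}{-59103 + I{\left(j \right)}} = \frac{1}{-59103 + 2 \left(-12\right)} = \frac{1}{-59103 - 24} = \frac{1}{-59127} = - \frac{1}{59127}$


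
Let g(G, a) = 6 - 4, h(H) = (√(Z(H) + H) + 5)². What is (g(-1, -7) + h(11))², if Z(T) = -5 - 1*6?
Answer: 729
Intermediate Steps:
Z(T) = -11 (Z(T) = -5 - 6 = -11)
h(H) = (5 + √(-11 + H))² (h(H) = (√(-11 + H) + 5)² = (5 + √(-11 + H))²)
g(G, a) = 2
(g(-1, -7) + h(11))² = (2 + (5 + √(-11 + 11))²)² = (2 + (5 + √0)²)² = (2 + (5 + 0)²)² = (2 + 5²)² = (2 + 25)² = 27² = 729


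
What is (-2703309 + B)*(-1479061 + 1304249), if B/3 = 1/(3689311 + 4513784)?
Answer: 1292181200211608608/2734365 ≈ 4.7257e+11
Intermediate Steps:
B = 1/2734365 (B = 3/(3689311 + 4513784) = 3/8203095 = 3*(1/8203095) = 1/2734365 ≈ 3.6572e-7)
(-2703309 + B)*(-1479061 + 1304249) = (-2703309 + 1/2734365)*(-1479061 + 1304249) = -7391833513784/2734365*(-174812) = 1292181200211608608/2734365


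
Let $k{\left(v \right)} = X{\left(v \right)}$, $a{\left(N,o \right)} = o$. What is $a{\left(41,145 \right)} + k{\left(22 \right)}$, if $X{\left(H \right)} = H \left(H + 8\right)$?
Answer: $805$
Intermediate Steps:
$X{\left(H \right)} = H \left(8 + H\right)$
$k{\left(v \right)} = v \left(8 + v\right)$
$a{\left(41,145 \right)} + k{\left(22 \right)} = 145 + 22 \left(8 + 22\right) = 145 + 22 \cdot 30 = 145 + 660 = 805$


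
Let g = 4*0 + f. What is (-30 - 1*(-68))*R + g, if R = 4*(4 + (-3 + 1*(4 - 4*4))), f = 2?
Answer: -1670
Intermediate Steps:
R = -44 (R = 4*(4 + (-3 + 1*(4 - 16))) = 4*(4 + (-3 + 1*(-12))) = 4*(4 + (-3 - 12)) = 4*(4 - 15) = 4*(-11) = -44)
g = 2 (g = 4*0 + 2 = 0 + 2 = 2)
(-30 - 1*(-68))*R + g = (-30 - 1*(-68))*(-44) + 2 = (-30 + 68)*(-44) + 2 = 38*(-44) + 2 = -1672 + 2 = -1670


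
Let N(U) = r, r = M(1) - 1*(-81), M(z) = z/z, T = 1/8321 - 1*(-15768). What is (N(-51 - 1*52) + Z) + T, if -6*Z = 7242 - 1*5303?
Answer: 775192687/49926 ≈ 15527.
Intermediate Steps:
Z = -1939/6 (Z = -(7242 - 1*5303)/6 = -(7242 - 5303)/6 = -⅙*1939 = -1939/6 ≈ -323.17)
T = 131205529/8321 (T = 1/8321 + 15768 = 131205529/8321 ≈ 15768.)
M(z) = 1
r = 82 (r = 1 - 1*(-81) = 1 + 81 = 82)
N(U) = 82
(N(-51 - 1*52) + Z) + T = (82 - 1939/6) + 131205529/8321 = -1447/6 + 131205529/8321 = 775192687/49926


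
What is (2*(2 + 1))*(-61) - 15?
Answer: -381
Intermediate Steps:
(2*(2 + 1))*(-61) - 15 = (2*3)*(-61) - 15 = 6*(-61) - 15 = -366 - 15 = -381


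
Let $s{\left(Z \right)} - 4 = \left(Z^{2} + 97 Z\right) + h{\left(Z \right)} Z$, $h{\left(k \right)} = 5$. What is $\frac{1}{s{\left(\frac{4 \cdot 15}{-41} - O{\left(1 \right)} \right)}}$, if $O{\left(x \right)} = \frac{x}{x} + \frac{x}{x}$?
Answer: $- \frac{1681}{566956} \approx -0.002965$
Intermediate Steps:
$O{\left(x \right)} = 2$ ($O{\left(x \right)} = 1 + 1 = 2$)
$s{\left(Z \right)} = 4 + Z^{2} + 102 Z$ ($s{\left(Z \right)} = 4 + \left(\left(Z^{2} + 97 Z\right) + 5 Z\right) = 4 + \left(Z^{2} + 102 Z\right) = 4 + Z^{2} + 102 Z$)
$\frac{1}{s{\left(\frac{4 \cdot 15}{-41} - O{\left(1 \right)} \right)}} = \frac{1}{4 + \left(\frac{4 \cdot 15}{-41} - 2\right)^{2} + 102 \left(\frac{4 \cdot 15}{-41} - 2\right)} = \frac{1}{4 + \left(60 \left(- \frac{1}{41}\right) - 2\right)^{2} + 102 \left(60 \left(- \frac{1}{41}\right) - 2\right)} = \frac{1}{4 + \left(- \frac{60}{41} - 2\right)^{2} + 102 \left(- \frac{60}{41} - 2\right)} = \frac{1}{4 + \left(- \frac{142}{41}\right)^{2} + 102 \left(- \frac{142}{41}\right)} = \frac{1}{4 + \frac{20164}{1681} - \frac{14484}{41}} = \frac{1}{- \frac{566956}{1681}} = - \frac{1681}{566956}$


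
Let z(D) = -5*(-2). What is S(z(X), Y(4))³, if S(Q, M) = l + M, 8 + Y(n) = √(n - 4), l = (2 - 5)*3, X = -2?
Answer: -4913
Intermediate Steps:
l = -9 (l = -3*3 = -9)
z(D) = 10
Y(n) = -8 + √(-4 + n) (Y(n) = -8 + √(n - 4) = -8 + √(-4 + n))
S(Q, M) = -9 + M
S(z(X), Y(4))³ = (-9 + (-8 + √(-4 + 4)))³ = (-9 + (-8 + √0))³ = (-9 + (-8 + 0))³ = (-9 - 8)³ = (-17)³ = -4913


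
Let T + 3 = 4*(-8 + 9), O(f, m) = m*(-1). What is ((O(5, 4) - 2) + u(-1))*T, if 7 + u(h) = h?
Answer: -14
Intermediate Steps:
O(f, m) = -m
u(h) = -7 + h
T = 1 (T = -3 + 4*(-8 + 9) = -3 + 4*1 = -3 + 4 = 1)
((O(5, 4) - 2) + u(-1))*T = ((-1*4 - 2) + (-7 - 1))*1 = ((-4 - 2) - 8)*1 = (-6 - 8)*1 = -14*1 = -14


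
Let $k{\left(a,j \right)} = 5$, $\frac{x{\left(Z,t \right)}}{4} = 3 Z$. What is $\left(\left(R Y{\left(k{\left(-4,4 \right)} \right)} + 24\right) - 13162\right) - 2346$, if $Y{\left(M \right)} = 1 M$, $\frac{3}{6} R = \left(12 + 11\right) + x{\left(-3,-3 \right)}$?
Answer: $-15614$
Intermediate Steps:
$x{\left(Z,t \right)} = 12 Z$ ($x{\left(Z,t \right)} = 4 \cdot 3 Z = 12 Z$)
$R = -26$ ($R = 2 \left(\left(12 + 11\right) + 12 \left(-3\right)\right) = 2 \left(23 - 36\right) = 2 \left(-13\right) = -26$)
$Y{\left(M \right)} = M$
$\left(\left(R Y{\left(k{\left(-4,4 \right)} \right)} + 24\right) - 13162\right) - 2346 = \left(\left(\left(-26\right) 5 + 24\right) - 13162\right) - 2346 = \left(\left(-130 + 24\right) - 13162\right) - 2346 = \left(-106 - 13162\right) - 2346 = -13268 - 2346 = -15614$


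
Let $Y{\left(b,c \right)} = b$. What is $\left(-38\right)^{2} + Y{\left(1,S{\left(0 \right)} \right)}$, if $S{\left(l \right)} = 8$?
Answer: $1445$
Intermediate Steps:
$\left(-38\right)^{2} + Y{\left(1,S{\left(0 \right)} \right)} = \left(-38\right)^{2} + 1 = 1444 + 1 = 1445$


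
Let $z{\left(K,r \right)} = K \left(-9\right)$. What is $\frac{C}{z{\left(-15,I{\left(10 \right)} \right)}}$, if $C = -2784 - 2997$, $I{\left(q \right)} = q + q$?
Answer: $- \frac{1927}{45} \approx -42.822$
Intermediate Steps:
$I{\left(q \right)} = 2 q$
$z{\left(K,r \right)} = - 9 K$
$C = -5781$ ($C = -2784 - 2997 = -5781$)
$\frac{C}{z{\left(-15,I{\left(10 \right)} \right)}} = - \frac{5781}{\left(-9\right) \left(-15\right)} = - \frac{5781}{135} = \left(-5781\right) \frac{1}{135} = - \frac{1927}{45}$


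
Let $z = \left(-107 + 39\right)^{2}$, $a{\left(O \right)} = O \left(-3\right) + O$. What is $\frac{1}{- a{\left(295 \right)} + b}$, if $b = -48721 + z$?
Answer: $- \frac{1}{43507} \approx -2.2985 \cdot 10^{-5}$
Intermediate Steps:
$a{\left(O \right)} = - 2 O$ ($a{\left(O \right)} = - 3 O + O = - 2 O$)
$z = 4624$ ($z = \left(-68\right)^{2} = 4624$)
$b = -44097$ ($b = -48721 + 4624 = -44097$)
$\frac{1}{- a{\left(295 \right)} + b} = \frac{1}{- \left(-2\right) 295 - 44097} = \frac{1}{\left(-1\right) \left(-590\right) - 44097} = \frac{1}{590 - 44097} = \frac{1}{-43507} = - \frac{1}{43507}$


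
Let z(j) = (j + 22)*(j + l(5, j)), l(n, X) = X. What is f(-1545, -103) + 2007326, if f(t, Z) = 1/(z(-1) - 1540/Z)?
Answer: 5592410133/2786 ≈ 2.0073e+6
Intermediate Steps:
z(j) = 2*j*(22 + j) (z(j) = (j + 22)*(j + j) = (22 + j)*(2*j) = 2*j*(22 + j))
f(t, Z) = 1/(-42 - 1540/Z) (f(t, Z) = 1/(2*(-1)*(22 - 1) - 1540/Z) = 1/(2*(-1)*21 - 1540/Z) = 1/(-42 - 1540/Z))
f(-1545, -103) + 2007326 = -1*(-103)/(1540 + 42*(-103)) + 2007326 = -1*(-103)/(1540 - 4326) + 2007326 = -1*(-103)/(-2786) + 2007326 = -1*(-103)*(-1/2786) + 2007326 = -103/2786 + 2007326 = 5592410133/2786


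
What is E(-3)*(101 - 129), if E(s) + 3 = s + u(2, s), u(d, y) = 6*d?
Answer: -168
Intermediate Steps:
E(s) = 9 + s (E(s) = -3 + (s + 6*2) = -3 + (s + 12) = -3 + (12 + s) = 9 + s)
E(-3)*(101 - 129) = (9 - 3)*(101 - 129) = 6*(-28) = -168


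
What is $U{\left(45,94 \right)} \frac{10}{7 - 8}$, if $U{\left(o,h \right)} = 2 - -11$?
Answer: $-130$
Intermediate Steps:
$U{\left(o,h \right)} = 13$ ($U{\left(o,h \right)} = 2 + 11 = 13$)
$U{\left(45,94 \right)} \frac{10}{7 - 8} = 13 \frac{10}{7 - 8} = 13 \frac{10}{-1} = 13 \cdot 10 \left(-1\right) = 13 \left(-10\right) = -130$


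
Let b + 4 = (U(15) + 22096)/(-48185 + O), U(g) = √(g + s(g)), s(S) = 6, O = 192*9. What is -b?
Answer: 207924/46457 + √21/46457 ≈ 4.4757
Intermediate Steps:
O = 1728
U(g) = √(6 + g) (U(g) = √(g + 6) = √(6 + g))
b = -207924/46457 - √21/46457 (b = -4 + (√(6 + 15) + 22096)/(-48185 + 1728) = -4 + (√21 + 22096)/(-46457) = -4 + (22096 + √21)*(-1/46457) = -4 + (-22096/46457 - √21/46457) = -207924/46457 - √21/46457 ≈ -4.4757)
-b = -(-207924/46457 - √21/46457) = 207924/46457 + √21/46457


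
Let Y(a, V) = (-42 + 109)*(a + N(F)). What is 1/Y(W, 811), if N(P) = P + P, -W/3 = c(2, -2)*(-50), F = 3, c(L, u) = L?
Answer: 1/20502 ≈ 4.8776e-5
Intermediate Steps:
W = 300 (W = -6*(-50) = -3*(-100) = 300)
N(P) = 2*P
Y(a, V) = 402 + 67*a (Y(a, V) = (-42 + 109)*(a + 2*3) = 67*(a + 6) = 67*(6 + a) = 402 + 67*a)
1/Y(W, 811) = 1/(402 + 67*300) = 1/(402 + 20100) = 1/20502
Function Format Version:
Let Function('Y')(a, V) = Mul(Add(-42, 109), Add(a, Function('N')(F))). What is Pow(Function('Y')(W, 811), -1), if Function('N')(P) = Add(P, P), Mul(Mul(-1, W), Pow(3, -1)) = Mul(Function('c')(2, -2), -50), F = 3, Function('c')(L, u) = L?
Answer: Rational(1, 20502) ≈ 4.8776e-5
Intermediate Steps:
W = 300 (W = Mul(-3, Mul(2, -50)) = Mul(-3, -100) = 300)
Function('N')(P) = Mul(2, P)
Function('Y')(a, V) = Add(402, Mul(67, a)) (Function('Y')(a, V) = Mul(Add(-42, 109), Add(a, Mul(2, 3))) = Mul(67, Add(a, 6)) = Mul(67, Add(6, a)) = Add(402, Mul(67, a)))
Pow(Function('Y')(W, 811), -1) = Pow(Add(402, Mul(67, 300)), -1) = Pow(Add(402, 20100), -1) = Pow(20502, -1) = Rational(1, 20502)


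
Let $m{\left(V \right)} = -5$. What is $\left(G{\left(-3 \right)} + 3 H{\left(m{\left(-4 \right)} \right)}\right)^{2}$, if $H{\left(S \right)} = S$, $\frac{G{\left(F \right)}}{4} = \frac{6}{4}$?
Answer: $81$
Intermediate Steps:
$G{\left(F \right)} = 6$ ($G{\left(F \right)} = 4 \cdot \frac{6}{4} = 4 \cdot 6 \cdot \frac{1}{4} = 4 \cdot \frac{3}{2} = 6$)
$\left(G{\left(-3 \right)} + 3 H{\left(m{\left(-4 \right)} \right)}\right)^{2} = \left(6 + 3 \left(-5\right)\right)^{2} = \left(6 - 15\right)^{2} = \left(-9\right)^{2} = 81$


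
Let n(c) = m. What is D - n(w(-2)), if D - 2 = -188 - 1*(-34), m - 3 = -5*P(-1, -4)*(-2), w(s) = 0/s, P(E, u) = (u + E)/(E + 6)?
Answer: -145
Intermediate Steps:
P(E, u) = (E + u)/(6 + E)
w(s) = 0
m = -7 (m = 3 - 5*(-1 - 4)/(6 - 1)*(-2) = 3 - 5*(-5)/5*(-2) = 3 - (-5)*(-2) = 3 - 5*(-1)*(-2) = 3 + 5*(-2) = 3 - 10 = -7)
D = -152 (D = 2 + (-188 - 1*(-34)) = 2 + (-188 + 34) = 2 - 154 = -152)
n(c) = -7
D - n(w(-2)) = -152 - 1*(-7) = -152 + 7 = -145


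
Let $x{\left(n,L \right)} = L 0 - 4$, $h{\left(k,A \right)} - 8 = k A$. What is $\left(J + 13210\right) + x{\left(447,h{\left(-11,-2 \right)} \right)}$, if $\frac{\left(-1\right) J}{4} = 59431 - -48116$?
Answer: $-416982$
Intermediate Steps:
$h{\left(k,A \right)} = 8 + A k$ ($h{\left(k,A \right)} = 8 + k A = 8 + A k$)
$J = -430188$ ($J = - 4 \left(59431 - -48116\right) = - 4 \left(59431 + 48116\right) = \left(-4\right) 107547 = -430188$)
$x{\left(n,L \right)} = -4$ ($x{\left(n,L \right)} = 0 - 4 = -4$)
$\left(J + 13210\right) + x{\left(447,h{\left(-11,-2 \right)} \right)} = \left(-430188 + 13210\right) - 4 = -416978 - 4 = -416982$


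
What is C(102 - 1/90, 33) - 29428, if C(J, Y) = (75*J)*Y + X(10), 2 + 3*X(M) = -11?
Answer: 1337941/6 ≈ 2.2299e+5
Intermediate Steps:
X(M) = -13/3 (X(M) = -⅔ + (⅓)*(-11) = -⅔ - 11/3 = -13/3)
C(J, Y) = -13/3 + 75*J*Y (C(J, Y) = (75*J)*Y - 13/3 = 75*J*Y - 13/3 = -13/3 + 75*J*Y)
C(102 - 1/90, 33) - 29428 = (-13/3 + 75*(102 - 1/90)*33) - 29428 = (-13/3 + 75*(9179/90)*33) - 29428 = (-13/3 + 504845/2) - 29428 = 1514509/6 - 29428 = 1337941/6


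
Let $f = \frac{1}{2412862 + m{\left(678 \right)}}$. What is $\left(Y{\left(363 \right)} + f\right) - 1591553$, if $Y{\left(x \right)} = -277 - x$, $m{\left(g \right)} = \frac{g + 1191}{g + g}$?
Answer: $- \frac{1736468369773219}{1090614247} \approx -1.5922 \cdot 10^{6}$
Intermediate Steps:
$m{\left(g \right)} = \frac{1191 + g}{2 g}$
$f = \frac{452}{1090614247}$ ($f = \frac{1}{2412862 + \frac{1191 + 678}{2 \cdot 678}} = \frac{1}{2412862 + \frac{1}{2} \cdot \frac{1}{678} \cdot 1869} = \frac{1}{2412862 + \frac{623}{452}} = \frac{1}{\frac{1090614247}{452}} = \frac{452}{1090614247} \approx 4.1445 \cdot 10^{-7}$)
$\left(Y{\left(363 \right)} + f\right) - 1591553 = \left(\left(-277 - 363\right) + \frac{452}{1090614247}\right) - 1591553 = \left(-640 + \frac{452}{1090614247}\right) - 1591553 = - \frac{697993117628}{1090614247} - 1591553 = - \frac{1736468369773219}{1090614247}$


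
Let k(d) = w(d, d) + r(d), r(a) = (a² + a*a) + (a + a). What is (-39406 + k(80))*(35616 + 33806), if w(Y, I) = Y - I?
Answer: -1835934212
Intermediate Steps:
r(a) = 2*a + 2*a² (r(a) = (a² + a²) + 2*a = 2*a² + 2*a = 2*a + 2*a²)
k(d) = 2*d*(1 + d) (k(d) = (d - d) + 2*d*(1 + d) = 0 + 2*d*(1 + d) = 2*d*(1 + d))
(-39406 + k(80))*(35616 + 33806) = (-39406 + 2*80*(1 + 80))*(35616 + 33806) = (-39406 + 2*80*81)*69422 = (-39406 + 12960)*69422 = -26446*69422 = -1835934212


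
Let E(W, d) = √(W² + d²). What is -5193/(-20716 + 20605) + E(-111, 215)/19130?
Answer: 1731/37 + √58546/19130 ≈ 46.796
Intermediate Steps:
-5193/(-20716 + 20605) + E(-111, 215)/19130 = -5193/(-20716 + 20605) + √((-111)² + 215²)/19130 = -5193/(-111) + √(12321 + 46225)*(1/19130) = -5193*(-1/111) + √58546*(1/19130) = 1731/37 + √58546/19130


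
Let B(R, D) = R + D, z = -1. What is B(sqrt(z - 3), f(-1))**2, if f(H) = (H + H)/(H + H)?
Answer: -3 + 4*I ≈ -3.0 + 4.0*I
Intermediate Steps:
f(H) = 1 (f(H) = (2*H)/((2*H)) = (2*H)*(1/(2*H)) = 1)
B(R, D) = D + R
B(sqrt(z - 3), f(-1))**2 = (1 + sqrt(-1 - 3))**2 = (1 + sqrt(-4))**2 = (1 + 2*I)**2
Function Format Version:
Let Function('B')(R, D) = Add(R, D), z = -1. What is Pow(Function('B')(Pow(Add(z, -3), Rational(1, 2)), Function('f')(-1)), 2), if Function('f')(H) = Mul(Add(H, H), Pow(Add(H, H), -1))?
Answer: Add(-3, Mul(4, I)) ≈ Add(-3.0000, Mul(4.0000, I))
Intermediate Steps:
Function('f')(H) = 1 (Function('f')(H) = Mul(Mul(2, H), Pow(Mul(2, H), -1)) = Mul(Mul(2, H), Mul(Rational(1, 2), Pow(H, -1))) = 1)
Function('B')(R, D) = Add(D, R)
Pow(Function('B')(Pow(Add(z, -3), Rational(1, 2)), Function('f')(-1)), 2) = Pow(Add(1, Pow(Add(-1, -3), Rational(1, 2))), 2) = Pow(Add(1, Pow(-4, Rational(1, 2))), 2) = Pow(Add(1, Mul(2, I)), 2)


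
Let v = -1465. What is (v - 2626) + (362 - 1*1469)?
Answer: -5198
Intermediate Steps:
(v - 2626) + (362 - 1*1469) = (-1465 - 2626) + (362 - 1*1469) = -4091 + (362 - 1469) = -4091 - 1107 = -5198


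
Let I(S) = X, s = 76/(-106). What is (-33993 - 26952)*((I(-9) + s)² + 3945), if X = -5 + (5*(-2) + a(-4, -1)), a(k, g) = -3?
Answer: -735336102705/2809 ≈ -2.6178e+8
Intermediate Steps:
s = -38/53 (s = 76*(-1/106) = -38/53 ≈ -0.71698)
X = -18 (X = -5 + (5*(-2) - 3) = -5 + (-10 - 3) = -5 - 13 = -18)
I(S) = -18
(-33993 - 26952)*((I(-9) + s)² + 3945) = (-33993 - 26952)*((-18 - 38/53)² + 3945) = -60945*((-992/53)² + 3945) = -60945*(984064/2809 + 3945) = -60945*12065569/2809 = -735336102705/2809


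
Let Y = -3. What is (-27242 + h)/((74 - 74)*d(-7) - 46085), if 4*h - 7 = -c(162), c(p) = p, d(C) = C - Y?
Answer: 109123/184340 ≈ 0.59197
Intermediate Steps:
d(C) = 3 + C (d(C) = C - 1*(-3) = C + 3 = 3 + C)
h = -155/4 (h = 7/4 + (-1*162)/4 = 7/4 + (¼)*(-162) = 7/4 - 81/2 = -155/4 ≈ -38.750)
(-27242 + h)/((74 - 74)*d(-7) - 46085) = (-27242 - 155/4)/((74 - 74)*(3 - 7) - 46085) = -109123/(4*(0*(-4) - 46085)) = -109123/(4*(0 - 46085)) = -109123/4/(-46085) = -109123/4*(-1/46085) = 109123/184340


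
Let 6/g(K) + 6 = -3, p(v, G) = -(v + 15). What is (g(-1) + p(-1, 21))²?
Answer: 1936/9 ≈ 215.11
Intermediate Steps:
p(v, G) = -15 - v (p(v, G) = -(15 + v) = -15 - v)
g(K) = -⅔ (g(K) = 6/(-6 - 3) = 6/(-9) = 6*(-⅑) = -⅔)
(g(-1) + p(-1, 21))² = (-⅔ + (-15 - 1*(-1)))² = (-⅔ + (-15 + 1))² = (-⅔ - 14)² = (-44/3)² = 1936/9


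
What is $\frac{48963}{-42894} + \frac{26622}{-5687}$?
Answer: $- \frac{473458883}{81312726} \approx -5.8227$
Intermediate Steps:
$\frac{48963}{-42894} + \frac{26622}{-5687} = 48963 \left(- \frac{1}{42894}\right) + 26622 \left(- \frac{1}{5687}\right) = - \frac{16321}{14298} - \frac{26622}{5687} = - \frac{473458883}{81312726}$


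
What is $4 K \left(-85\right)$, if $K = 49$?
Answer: $-16660$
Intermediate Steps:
$4 K \left(-85\right) = 4 \cdot 49 \left(-85\right) = 196 \left(-85\right) = -16660$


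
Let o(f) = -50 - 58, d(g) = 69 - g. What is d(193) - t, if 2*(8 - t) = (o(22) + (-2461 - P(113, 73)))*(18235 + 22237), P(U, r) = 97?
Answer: -53949308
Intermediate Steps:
o(f) = -108
t = 53949184 (t = 8 - (-108 + (-2461 - 1*97))*(18235 + 22237)/2 = 8 - (-108 + (-2461 - 97))*40472/2 = 8 - (-108 - 2558)*40472/2 = 8 - (-1333)*40472 = 8 - 1/2*(-107898352) = 8 + 53949176 = 53949184)
d(193) - t = (69 - 1*193) - 1*53949184 = (69 - 193) - 53949184 = -124 - 53949184 = -53949308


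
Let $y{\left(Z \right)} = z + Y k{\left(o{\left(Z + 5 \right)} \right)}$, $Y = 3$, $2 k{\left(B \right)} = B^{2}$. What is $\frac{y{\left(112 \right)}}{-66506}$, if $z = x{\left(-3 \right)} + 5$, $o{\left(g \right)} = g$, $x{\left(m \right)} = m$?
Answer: $- \frac{41071}{133012} \approx -0.30878$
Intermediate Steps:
$k{\left(B \right)} = \frac{B^{2}}{2}$
$z = 2$ ($z = -3 + 5 = 2$)
$y{\left(Z \right)} = 2 + \frac{3 \left(5 + Z\right)^{2}}{2}$ ($y{\left(Z \right)} = 2 + 3 \frac{\left(Z + 5\right)^{2}}{2} = 2 + 3 \frac{\left(5 + Z\right)^{2}}{2} = 2 + \frac{3 \left(5 + Z\right)^{2}}{2}$)
$\frac{y{\left(112 \right)}}{-66506} = \frac{2 + \frac{3 \left(5 + 112\right)^{2}}{2}}{-66506} = \left(2 + \frac{3 \cdot 117^{2}}{2}\right) \left(- \frac{1}{66506}\right) = \left(2 + \frac{3}{2} \cdot 13689\right) \left(- \frac{1}{66506}\right) = \left(2 + \frac{41067}{2}\right) \left(- \frac{1}{66506}\right) = \frac{41071}{2} \left(- \frac{1}{66506}\right) = - \frac{41071}{133012}$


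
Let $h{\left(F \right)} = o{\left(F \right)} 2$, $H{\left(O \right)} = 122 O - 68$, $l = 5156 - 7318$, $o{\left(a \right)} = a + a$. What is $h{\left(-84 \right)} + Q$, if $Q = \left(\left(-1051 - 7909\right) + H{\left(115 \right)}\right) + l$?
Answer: $2504$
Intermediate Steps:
$o{\left(a \right)} = 2 a$
$l = -2162$
$H{\left(O \right)} = -68 + 122 O$
$h{\left(F \right)} = 4 F$ ($h{\left(F \right)} = 2 F 2 = 4 F$)
$Q = 2840$ ($Q = \left(\left(-1051 - 7909\right) + \left(-68 + 122 \cdot 115\right)\right) - 2162 = \left(-8960 + \left(-68 + 14030\right)\right) - 2162 = \left(-8960 + 13962\right) - 2162 = 5002 - 2162 = 2840$)
$h{\left(-84 \right)} + Q = 4 \left(-84\right) + 2840 = -336 + 2840 = 2504$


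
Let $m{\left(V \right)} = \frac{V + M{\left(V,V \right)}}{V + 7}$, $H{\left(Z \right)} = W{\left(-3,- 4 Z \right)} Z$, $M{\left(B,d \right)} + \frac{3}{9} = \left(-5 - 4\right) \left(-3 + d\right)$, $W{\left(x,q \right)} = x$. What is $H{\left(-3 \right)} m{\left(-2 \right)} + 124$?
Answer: $\frac{1004}{5} \approx 200.8$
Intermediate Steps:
$M{\left(B,d \right)} = \frac{80}{3} - 9 d$ ($M{\left(B,d \right)} = - \frac{1}{3} + \left(-5 - 4\right) \left(-3 + d\right) = - \frac{1}{3} - 9 \left(-3 + d\right) = - \frac{1}{3} - \left(-27 + 9 d\right) = \frac{80}{3} - 9 d$)
$H{\left(Z \right)} = - 3 Z$
$m{\left(V \right)} = \frac{\frac{80}{3} - 8 V}{7 + V}$ ($m{\left(V \right)} = \frac{V - \left(- \frac{80}{3} + 9 V\right)}{V + 7} = \frac{\frac{80}{3} - 8 V}{7 + V}$)
$H{\left(-3 \right)} m{\left(-2 \right)} + 124 = \left(-3\right) \left(-3\right) \frac{8 \left(10 - -6\right)}{3 \left(7 - 2\right)} + 124 = 9 \frac{8 \left(10 + 6\right)}{3 \cdot 5} + 124 = 9 \cdot \frac{8}{3} \cdot \frac{1}{5} \cdot 16 + 124 = 9 \cdot \frac{128}{15} + 124 = \frac{384}{5} + 124 = \frac{1004}{5}$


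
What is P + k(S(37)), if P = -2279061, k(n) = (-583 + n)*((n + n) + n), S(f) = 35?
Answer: -2336601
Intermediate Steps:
k(n) = 3*n*(-583 + n) (k(n) = (-583 + n)*(2*n + n) = (-583 + n)*(3*n) = 3*n*(-583 + n))
P + k(S(37)) = -2279061 + 3*35*(-583 + 35) = -2279061 + 3*35*(-548) = -2279061 - 57540 = -2336601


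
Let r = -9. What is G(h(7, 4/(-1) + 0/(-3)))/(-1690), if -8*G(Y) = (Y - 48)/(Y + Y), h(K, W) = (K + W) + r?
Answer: 9/27040 ≈ 0.00033284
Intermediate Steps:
h(K, W) = -9 + K + W (h(K, W) = (K + W) - 9 = -9 + K + W)
G(Y) = -(-48 + Y)/(16*Y) (G(Y) = -(Y - 48)/(8*(Y + Y)) = -(-48 + Y)/(8*(2*Y)) = -(-48 + Y)*1/(2*Y)/8 = -(-48 + Y)/(16*Y))
G(h(7, 4/(-1) + 0/(-3)))/(-1690) = ((48 - (-9 + 7 + (4/(-1) + 0/(-3))))/(16*(-9 + 7 + (4/(-1) + 0/(-3)))))/(-1690) = ((48 - (-9 + 7 + (4*(-1) + 0*(-⅓))))/(16*(-9 + 7 + (4*(-1) + 0*(-⅓)))))*(-1/1690) = ((48 - (-9 + 7 + (-4 + 0)))/(16*(-9 + 7 + (-4 + 0))))*(-1/1690) = ((48 - (-9 + 7 - 4))/(16*(-9 + 7 - 4)))*(-1/1690) = ((1/16)*(48 - 1*(-6))/(-6))*(-1/1690) = ((1/16)*(-⅙)*(48 + 6))*(-1/1690) = ((1/16)*(-⅙)*54)*(-1/1690) = -9/16*(-1/1690) = 9/27040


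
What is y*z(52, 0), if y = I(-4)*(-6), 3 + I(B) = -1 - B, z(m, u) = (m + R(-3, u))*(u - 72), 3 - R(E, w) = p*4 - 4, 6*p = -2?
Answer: 0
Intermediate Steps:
p = -⅓ (p = (⅙)*(-2) = -⅓ ≈ -0.33333)
R(E, w) = 25/3 (R(E, w) = 3 - (-⅓*4 - 4) = 3 - (-4/3 - 4) = 3 - 1*(-16/3) = 3 + 16/3 = 25/3)
z(m, u) = (-72 + u)*(25/3 + m) (z(m, u) = (m + 25/3)*(u - 72) = (25/3 + m)*(-72 + u) = (-72 + u)*(25/3 + m))
I(B) = -4 - B (I(B) = -3 + (-1 - B) = -4 - B)
y = 0 (y = (-4 - 1*(-4))*(-6) = (-4 + 4)*(-6) = 0*(-6) = 0)
y*z(52, 0) = 0*(-600 - 72*52 + (25/3)*0 + 52*0) = 0*(-600 - 3744 + 0 + 0) = 0*(-4344) = 0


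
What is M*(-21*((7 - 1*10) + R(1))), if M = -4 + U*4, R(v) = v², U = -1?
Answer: -336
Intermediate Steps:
M = -8 (M = -4 - 1*4 = -4 - 4 = -8)
M*(-21*((7 - 1*10) + R(1))) = -(-168)*((7 - 1*10) + 1²) = -(-168)*((7 - 10) + 1) = -(-168)*(-3 + 1) = -(-168)*(-2) = -8*42 = -336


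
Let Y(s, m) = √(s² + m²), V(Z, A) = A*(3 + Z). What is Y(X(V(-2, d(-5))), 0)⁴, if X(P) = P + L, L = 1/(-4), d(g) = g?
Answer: 194481/256 ≈ 759.69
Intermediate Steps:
L = -¼ ≈ -0.25000
X(P) = -¼ + P (X(P) = P - ¼ = -¼ + P)
Y(s, m) = √(m² + s²)
Y(X(V(-2, d(-5))), 0)⁴ = (√(0² + (-¼ - 5*(3 - 2))²))⁴ = (√(0 + (-¼ - 5*1)²))⁴ = (√(0 + (-¼ - 5)²))⁴ = (√(0 + (-21/4)²))⁴ = (√(0 + 441/16))⁴ = (√(441/16))⁴ = (21/4)⁴ = 194481/256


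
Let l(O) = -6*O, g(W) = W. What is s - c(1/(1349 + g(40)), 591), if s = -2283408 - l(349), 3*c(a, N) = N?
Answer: -2281511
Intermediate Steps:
c(a, N) = N/3
s = -2281314 (s = -2283408 - (-6)*349 = -2283408 - 1*(-2094) = -2283408 + 2094 = -2281314)
s - c(1/(1349 + g(40)), 591) = -2281314 - 591/3 = -2281314 - 1*197 = -2281314 - 197 = -2281511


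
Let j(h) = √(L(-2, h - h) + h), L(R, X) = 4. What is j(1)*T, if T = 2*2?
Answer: 4*√5 ≈ 8.9443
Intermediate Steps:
j(h) = √(4 + h)
T = 4
j(1)*T = √(4 + 1)*4 = √5*4 = 4*√5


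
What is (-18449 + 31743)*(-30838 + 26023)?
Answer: -64010610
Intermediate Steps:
(-18449 + 31743)*(-30838 + 26023) = 13294*(-4815) = -64010610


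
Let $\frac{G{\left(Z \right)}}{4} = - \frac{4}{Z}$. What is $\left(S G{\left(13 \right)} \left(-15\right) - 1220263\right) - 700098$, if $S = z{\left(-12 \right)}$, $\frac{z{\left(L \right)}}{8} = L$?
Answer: $- \frac{24987733}{13} \approx -1.9221 \cdot 10^{6}$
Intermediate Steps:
$z{\left(L \right)} = 8 L$
$G{\left(Z \right)} = - \frac{16}{Z}$ ($G{\left(Z \right)} = 4 \left(- \frac{4}{Z}\right) = - \frac{16}{Z}$)
$S = -96$ ($S = 8 \left(-12\right) = -96$)
$\left(S G{\left(13 \right)} \left(-15\right) - 1220263\right) - 700098 = \left(- 96 \left(- \frac{16}{13}\right) \left(-15\right) - 1220263\right) - 700098 = \left(- 96 \left(\left(-16\right) \frac{1}{13}\right) \left(-15\right) - 1220263\right) - 700098 = \left(\left(-96\right) \left(- \frac{16}{13}\right) \left(-15\right) - 1220263\right) - 700098 = \left(\frac{1536}{13} \left(-15\right) - 1220263\right) - 700098 = \left(- \frac{23040}{13} - 1220263\right) - 700098 = - \frac{15886459}{13} - 700098 = - \frac{24987733}{13}$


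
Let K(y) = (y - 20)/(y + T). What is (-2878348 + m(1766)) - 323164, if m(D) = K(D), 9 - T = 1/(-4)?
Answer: -2525992192/789 ≈ -3.2015e+6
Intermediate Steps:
T = 37/4 (T = 9 - 1/(-4) = 9 - 1*(-1/4) = 9 + 1/4 = 37/4 ≈ 9.2500)
K(y) = (-20 + y)/(37/4 + y) (K(y) = (y - 20)/(y + 37/4) = (-20 + y)/(37/4 + y))
m(D) = 4*(-20 + D)/(37 + 4*D)
(-2878348 + m(1766)) - 323164 = (-2878348 + 4*(-20 + 1766)/(37 + 4*1766)) - 323164 = (-2878348 + 4*1746/(37 + 7064)) - 323164 = (-2878348 + 4*1746/7101) - 323164 = (-2878348 + 4*(1/7101)*1746) - 323164 = (-2878348 + 776/789) - 323164 = -2271015796/789 - 323164 = -2525992192/789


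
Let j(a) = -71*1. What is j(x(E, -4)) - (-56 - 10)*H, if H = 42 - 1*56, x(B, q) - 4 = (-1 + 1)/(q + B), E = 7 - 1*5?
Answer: -995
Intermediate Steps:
E = 2 (E = 7 - 5 = 2)
x(B, q) = 4 (x(B, q) = 4 + (-1 + 1)/(q + B) = 4 + 0/(B + q) = 4 + 0 = 4)
H = -14 (H = 42 - 56 = -14)
j(a) = -71
j(x(E, -4)) - (-56 - 10)*H = -71 - (-56 - 10)*(-14) = -71 - (-66)*(-14) = -71 - 1*924 = -71 - 924 = -995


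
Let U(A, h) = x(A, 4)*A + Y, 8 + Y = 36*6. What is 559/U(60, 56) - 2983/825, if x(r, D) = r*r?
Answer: -644487289/178371600 ≈ -3.6132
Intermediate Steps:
x(r, D) = r**2
Y = 208 (Y = -8 + 36*6 = -8 + 216 = 208)
U(A, h) = 208 + A**3 (U(A, h) = A**2*A + 208 = A**3 + 208 = 208 + A**3)
559/U(60, 56) - 2983/825 = 559/(208 + 60**3) - 2983/825 = 559/(208 + 216000) - 2983*1/825 = 559/216208 - 2983/825 = -644487289/178371600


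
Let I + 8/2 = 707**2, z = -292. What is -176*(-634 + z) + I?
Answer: 662821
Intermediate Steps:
I = 499845 (I = -4 + 707**2 = -4 + 499849 = 499845)
-176*(-634 + z) + I = -176*(-634 - 292) + 499845 = -176*(-926) + 499845 = 162976 + 499845 = 662821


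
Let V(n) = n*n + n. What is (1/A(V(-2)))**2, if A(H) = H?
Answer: 1/4 ≈ 0.25000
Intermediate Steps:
V(n) = n + n**2 (V(n) = n**2 + n = n + n**2)
(1/A(V(-2)))**2 = (1/(-2*(1 - 2)))**2 = (1/(-2*(-1)))**2 = (1/2)**2 = 1/4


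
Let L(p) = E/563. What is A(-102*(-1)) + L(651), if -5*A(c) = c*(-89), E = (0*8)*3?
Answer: 9078/5 ≈ 1815.6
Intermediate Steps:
E = 0 (E = 0*3 = 0)
A(c) = 89*c/5 (A(c) = -c*(-89)/5 = -(-89)*c/5 = 89*c/5)
L(p) = 0 (L(p) = 0/563 = 0*(1/563) = 0)
A(-102*(-1)) + L(651) = 89*(-102*(-1))/5 + 0 = (89/5)*102 + 0 = 9078/5 + 0 = 9078/5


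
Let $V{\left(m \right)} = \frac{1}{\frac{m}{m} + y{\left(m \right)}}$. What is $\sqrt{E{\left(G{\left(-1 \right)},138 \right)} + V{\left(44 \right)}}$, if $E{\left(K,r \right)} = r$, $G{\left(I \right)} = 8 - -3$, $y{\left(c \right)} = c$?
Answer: $\frac{\sqrt{31055}}{15} \approx 11.748$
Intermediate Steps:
$G{\left(I \right)} = 11$ ($G{\left(I \right)} = 8 + 3 = 11$)
$V{\left(m \right)} = \frac{1}{1 + m}$ ($V{\left(m \right)} = \frac{1}{\frac{m}{m} + m} = \frac{1}{1 + m}$)
$\sqrt{E{\left(G{\left(-1 \right)},138 \right)} + V{\left(44 \right)}} = \sqrt{138 + \frac{1}{1 + 44}} = \sqrt{138 + \frac{1}{45}} = \sqrt{\frac{6211}{45}} = \frac{\sqrt{31055}}{15}$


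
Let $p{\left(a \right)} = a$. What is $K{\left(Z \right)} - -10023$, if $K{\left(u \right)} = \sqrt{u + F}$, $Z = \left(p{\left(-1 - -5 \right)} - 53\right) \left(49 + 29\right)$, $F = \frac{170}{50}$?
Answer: $10023 + \frac{i \sqrt{95465}}{5} \approx 10023.0 + 61.795 i$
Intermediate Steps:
$F = \frac{17}{5}$ ($F = 170 \cdot \frac{1}{50} = \frac{17}{5} \approx 3.4$)
$Z = -3822$ ($Z = \left(\left(-1 - -5\right) - 53\right) \left(49 + 29\right) = \left(\left(-1 + 5\right) - 53\right) 78 = \left(4 - 53\right) 78 = \left(-49\right) 78 = -3822$)
$K{\left(u \right)} = \sqrt{\frac{17}{5} + u}$ ($K{\left(u \right)} = \sqrt{u + \frac{17}{5}} = \sqrt{\frac{17}{5} + u}$)
$K{\left(Z \right)} - -10023 = \frac{\sqrt{85 + 25 \left(-3822\right)}}{5} - -10023 = \frac{\sqrt{85 - 95550}}{5} + 10023 = \frac{\sqrt{-95465}}{5} + 10023 = \frac{i \sqrt{95465}}{5} + 10023 = 10023 + \frac{i \sqrt{95465}}{5}$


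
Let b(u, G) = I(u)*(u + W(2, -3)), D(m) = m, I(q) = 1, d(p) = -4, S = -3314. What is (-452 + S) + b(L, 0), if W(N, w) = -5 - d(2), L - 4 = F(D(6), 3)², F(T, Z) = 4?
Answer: -3747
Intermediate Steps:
L = 20 (L = 4 + 4² = 4 + 16 = 20)
W(N, w) = -1 (W(N, w) = -5 - 1*(-4) = -5 + 4 = -1)
b(u, G) = -1 + u (b(u, G) = 1*(u - 1) = 1*(-1 + u) = -1 + u)
(-452 + S) + b(L, 0) = (-452 - 3314) + (-1 + 20) = -3766 + 19 = -3747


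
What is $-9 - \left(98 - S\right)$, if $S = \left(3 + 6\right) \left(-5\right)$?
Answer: $-152$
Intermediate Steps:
$S = -45$ ($S = 9 \left(-5\right) = -45$)
$-9 - \left(98 - S\right) = -9 - \left(98 - -45\right) = -9 - \left(98 + 45\right) = -9 - 143 = -152$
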